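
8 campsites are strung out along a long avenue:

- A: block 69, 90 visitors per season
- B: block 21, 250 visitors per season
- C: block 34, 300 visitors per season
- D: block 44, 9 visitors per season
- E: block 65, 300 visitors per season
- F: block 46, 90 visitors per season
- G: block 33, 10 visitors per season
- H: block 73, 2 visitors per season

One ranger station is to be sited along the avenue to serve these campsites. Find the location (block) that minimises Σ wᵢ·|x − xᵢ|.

For a sum of weighted absolute distances on a line, the optimum is the weighted median (not the mean). Total weight W = 1051; half-weight = 525.5.
Sort by position and accumulate weight:
  block 21 (B, w=250) → cum 250
  block 33 (G, w=10) → cum 260
  block 34 (C, w=300) → cum 560  ≥ 525.5 → median here
  block 44 (D, w=9) → cum 569
  block 46 (F, w=90) → cum 659
  block 65 (E, w=300) → cum 959
  block 69 (A, w=90) → cum 1049
  block 73 (H, w=2) → cum 1051
Optimal location: block 34.

x = 34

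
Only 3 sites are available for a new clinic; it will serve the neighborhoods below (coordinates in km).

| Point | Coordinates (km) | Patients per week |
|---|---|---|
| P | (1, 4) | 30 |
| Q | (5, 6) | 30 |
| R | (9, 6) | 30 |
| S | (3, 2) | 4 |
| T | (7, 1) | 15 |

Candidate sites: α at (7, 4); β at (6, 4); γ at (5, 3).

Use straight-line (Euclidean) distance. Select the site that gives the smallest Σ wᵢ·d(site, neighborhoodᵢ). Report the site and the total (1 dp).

β, total 387.1 km

Total weighted distance at each candidate:
  α (7, 4): total = 412.6
  β (6, 4): total = 387.1
  γ (5, 3): total = 415.1
Minimum is at β with total 387.1 km.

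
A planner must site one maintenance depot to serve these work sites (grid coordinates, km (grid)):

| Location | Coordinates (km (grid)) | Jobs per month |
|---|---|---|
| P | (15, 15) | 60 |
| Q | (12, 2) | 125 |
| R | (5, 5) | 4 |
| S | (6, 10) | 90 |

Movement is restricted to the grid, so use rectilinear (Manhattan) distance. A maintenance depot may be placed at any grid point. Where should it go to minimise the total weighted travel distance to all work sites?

(12, 10)

Manhattan distance separates: Σwᵢ(|x−xᵢ|+|y−yᵢ|) = Σwᵢ|x−xᵢ| + Σwᵢ|y−yᵢ|, so x and y are optimised independently as 1-D weighted medians.
Total weight W = 279; half = 139.5.
x-coordinate, sorted with cumulative weight:
  x=5 (R, w=4) cum 4
  x=6 (S, w=90) cum 94
  x=12 (Q, w=125) cum 219  ← median
  x=15 (P, w=60) cum 279
⇒ x* = 12
y-coordinate, sorted with cumulative weight:
  y=2 (Q, w=125) cum 125
  y=5 (R, w=4) cum 129
  y=10 (S, w=90) cum 219  ← median
  y=15 (P, w=60) cum 279
⇒ y* = 10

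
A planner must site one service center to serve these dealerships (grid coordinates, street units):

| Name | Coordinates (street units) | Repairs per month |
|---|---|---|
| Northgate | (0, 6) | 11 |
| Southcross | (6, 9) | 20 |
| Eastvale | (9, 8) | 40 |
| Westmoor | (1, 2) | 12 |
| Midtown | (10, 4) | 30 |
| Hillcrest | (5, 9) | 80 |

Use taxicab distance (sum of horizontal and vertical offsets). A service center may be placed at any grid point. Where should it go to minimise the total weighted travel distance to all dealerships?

(5, 9)

Manhattan distance separates: Σwᵢ(|x−xᵢ|+|y−yᵢ|) = Σwᵢ|x−xᵢ| + Σwᵢ|y−yᵢ|, so x and y are optimised independently as 1-D weighted medians.
Total weight W = 193; half = 96.5.
x-coordinate, sorted with cumulative weight:
  x=0 (Northgate, w=11) cum 11
  x=1 (Westmoor, w=12) cum 23
  x=5 (Hillcrest, w=80) cum 103  ← median
  x=6 (Southcross, w=20) cum 123
  x=9 (Eastvale, w=40) cum 163
  x=10 (Midtown, w=30) cum 193
⇒ x* = 5
y-coordinate, sorted with cumulative weight:
  y=2 (Westmoor, w=12) cum 12
  y=4 (Midtown, w=30) cum 42
  y=6 (Northgate, w=11) cum 53
  y=8 (Eastvale, w=40) cum 93
  y=9 (Southcross, w=20) cum 113  ← median
  y=9 (Hillcrest, w=80) cum 193
⇒ y* = 9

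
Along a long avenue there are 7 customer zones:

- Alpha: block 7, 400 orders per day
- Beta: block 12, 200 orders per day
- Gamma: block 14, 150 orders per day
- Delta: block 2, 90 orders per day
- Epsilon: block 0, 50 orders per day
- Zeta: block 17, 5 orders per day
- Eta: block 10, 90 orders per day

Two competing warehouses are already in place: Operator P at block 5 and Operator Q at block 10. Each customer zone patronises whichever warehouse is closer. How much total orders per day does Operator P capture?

The indifferent point is the midpoint (5+10)/2 = 7.5; customer zones left of it (closer to Operator P at 5) go to Operator P, those right go to Operator Q.
  Epsilon at 0 (w=50) → Operator P
  Delta at 2 (w=90) → Operator P
  Alpha at 7 (w=400) → Operator P
  Eta at 10 (w=90) → Operator Q
  Beta at 12 (w=200) → Operator Q
  Gamma at 14 (w=150) → Operator Q
  Zeta at 17 (w=5) → Operator Q
Operator P captures 540; Operator Q captures 445.

540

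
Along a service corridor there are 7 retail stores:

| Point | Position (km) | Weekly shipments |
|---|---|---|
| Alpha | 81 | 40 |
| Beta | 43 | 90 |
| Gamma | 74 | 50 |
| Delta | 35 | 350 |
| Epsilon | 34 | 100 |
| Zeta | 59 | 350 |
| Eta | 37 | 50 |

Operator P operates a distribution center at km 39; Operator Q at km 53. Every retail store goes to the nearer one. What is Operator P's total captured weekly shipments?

The indifferent point is the midpoint (39+53)/2 = 46; retail stores left of it (closer to Operator P at 39) go to Operator P, those right go to Operator Q.
  Epsilon at 34 (w=100) → Operator P
  Delta at 35 (w=350) → Operator P
  Eta at 37 (w=50) → Operator P
  Beta at 43 (w=90) → Operator P
  Zeta at 59 (w=350) → Operator Q
  Gamma at 74 (w=50) → Operator Q
  Alpha at 81 (w=40) → Operator Q
Operator P captures 590; Operator Q captures 440.

590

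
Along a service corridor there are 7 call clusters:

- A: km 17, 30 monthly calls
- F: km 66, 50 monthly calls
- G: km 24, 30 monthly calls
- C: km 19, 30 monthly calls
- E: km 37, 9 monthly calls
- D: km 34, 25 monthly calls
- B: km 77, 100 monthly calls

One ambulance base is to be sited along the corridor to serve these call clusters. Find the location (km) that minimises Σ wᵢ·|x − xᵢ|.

For a sum of weighted absolute distances on a line, the optimum is the weighted median (not the mean). Total weight W = 274; half-weight = 137.
Sort by position and accumulate weight:
  km 17 (A, w=30) → cum 30
  km 19 (C, w=30) → cum 60
  km 24 (G, w=30) → cum 90
  km 34 (D, w=25) → cum 115
  km 37 (E, w=9) → cum 124
  km 66 (F, w=50) → cum 174  ≥ 137 → median here
  km 77 (B, w=100) → cum 274
Optimal location: km 66.

x = 66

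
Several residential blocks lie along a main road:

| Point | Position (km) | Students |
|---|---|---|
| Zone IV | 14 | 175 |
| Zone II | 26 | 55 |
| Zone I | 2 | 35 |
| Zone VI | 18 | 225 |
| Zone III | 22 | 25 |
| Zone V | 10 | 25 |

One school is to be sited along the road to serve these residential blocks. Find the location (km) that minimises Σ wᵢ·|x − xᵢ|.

x = 18

For a sum of weighted absolute distances on a line, the optimum is the weighted median (not the mean). Total weight W = 540; half-weight = 270.
Sort by position and accumulate weight:
  km 2 (Zone I, w=35) → cum 35
  km 10 (Zone V, w=25) → cum 60
  km 14 (Zone IV, w=175) → cum 235
  km 18 (Zone VI, w=225) → cum 460  ≥ 270 → median here
  km 22 (Zone III, w=25) → cum 485
  km 26 (Zone II, w=55) → cum 540
Optimal location: km 18.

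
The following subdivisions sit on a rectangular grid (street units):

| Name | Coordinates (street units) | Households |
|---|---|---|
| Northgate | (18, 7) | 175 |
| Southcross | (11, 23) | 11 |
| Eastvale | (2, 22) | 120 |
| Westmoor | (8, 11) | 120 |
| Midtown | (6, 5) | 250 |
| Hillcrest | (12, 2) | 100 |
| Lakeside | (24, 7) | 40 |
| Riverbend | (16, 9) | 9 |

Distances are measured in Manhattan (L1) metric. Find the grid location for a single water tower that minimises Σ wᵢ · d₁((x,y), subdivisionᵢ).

(8, 7)

Manhattan distance separates: Σwᵢ(|x−xᵢ|+|y−yᵢ|) = Σwᵢ|x−xᵢ| + Σwᵢ|y−yᵢ|, so x and y are optimised independently as 1-D weighted medians.
Total weight W = 825; half = 412.5.
x-coordinate, sorted with cumulative weight:
  x=2 (Eastvale, w=120) cum 120
  x=6 (Midtown, w=250) cum 370
  x=8 (Westmoor, w=120) cum 490  ← median
  x=11 (Southcross, w=11) cum 501
  x=12 (Hillcrest, w=100) cum 601
  x=16 (Riverbend, w=9) cum 610
  x=18 (Northgate, w=175) cum 785
  x=24 (Lakeside, w=40) cum 825
⇒ x* = 8
y-coordinate, sorted with cumulative weight:
  y=2 (Hillcrest, w=100) cum 100
  y=5 (Midtown, w=250) cum 350
  y=7 (Northgate, w=175) cum 525  ← median
  y=7 (Lakeside, w=40) cum 565
  y=9 (Riverbend, w=9) cum 574
  y=11 (Westmoor, w=120) cum 694
  y=22 (Eastvale, w=120) cum 814
  y=23 (Southcross, w=11) cum 825
⇒ y* = 7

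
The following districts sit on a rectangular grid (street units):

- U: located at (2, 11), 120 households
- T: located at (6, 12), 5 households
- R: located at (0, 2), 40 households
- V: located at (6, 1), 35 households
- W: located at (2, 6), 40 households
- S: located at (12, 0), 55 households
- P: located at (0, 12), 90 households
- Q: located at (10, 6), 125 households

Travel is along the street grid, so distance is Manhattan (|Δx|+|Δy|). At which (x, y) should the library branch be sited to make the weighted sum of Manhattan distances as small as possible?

(2, 6)

Manhattan distance separates: Σwᵢ(|x−xᵢ|+|y−yᵢ|) = Σwᵢ|x−xᵢ| + Σwᵢ|y−yᵢ|, so x and y are optimised independently as 1-D weighted medians.
Total weight W = 510; half = 255.
x-coordinate, sorted with cumulative weight:
  x=0 (R, w=40) cum 40
  x=0 (P, w=90) cum 130
  x=2 (U, w=120) cum 250
  x=2 (W, w=40) cum 290  ← median
  x=6 (T, w=5) cum 295
  x=6 (V, w=35) cum 330
  x=10 (Q, w=125) cum 455
  x=12 (S, w=55) cum 510
⇒ x* = 2
y-coordinate, sorted with cumulative weight:
  y=0 (S, w=55) cum 55
  y=1 (V, w=35) cum 90
  y=2 (R, w=40) cum 130
  y=6 (W, w=40) cum 170
  y=6 (Q, w=125) cum 295  ← median
  y=11 (U, w=120) cum 415
  y=12 (T, w=5) cum 420
  y=12 (P, w=90) cum 510
⇒ y* = 6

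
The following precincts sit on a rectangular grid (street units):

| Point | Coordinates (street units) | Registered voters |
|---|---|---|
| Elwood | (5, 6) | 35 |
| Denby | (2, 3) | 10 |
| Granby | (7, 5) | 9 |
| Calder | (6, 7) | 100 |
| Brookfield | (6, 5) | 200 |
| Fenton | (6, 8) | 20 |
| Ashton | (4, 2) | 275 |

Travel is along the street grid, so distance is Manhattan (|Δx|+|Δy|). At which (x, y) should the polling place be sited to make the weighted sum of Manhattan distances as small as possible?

Manhattan distance separates: Σwᵢ(|x−xᵢ|+|y−yᵢ|) = Σwᵢ|x−xᵢ| + Σwᵢ|y−yᵢ|, so x and y are optimised independently as 1-D weighted medians.
Total weight W = 649; half = 324.5.
x-coordinate, sorted with cumulative weight:
  x=2 (Denby, w=10) cum 10
  x=4 (Ashton, w=275) cum 285
  x=5 (Elwood, w=35) cum 320
  x=6 (Calder, w=100) cum 420  ← median
  x=6 (Brookfield, w=200) cum 620
  x=6 (Fenton, w=20) cum 640
  x=7 (Granby, w=9) cum 649
⇒ x* = 6
y-coordinate, sorted with cumulative weight:
  y=2 (Ashton, w=275) cum 275
  y=3 (Denby, w=10) cum 285
  y=5 (Granby, w=9) cum 294
  y=5 (Brookfield, w=200) cum 494  ← median
  y=6 (Elwood, w=35) cum 529
  y=7 (Calder, w=100) cum 629
  y=8 (Fenton, w=20) cum 649
⇒ y* = 5

(6, 5)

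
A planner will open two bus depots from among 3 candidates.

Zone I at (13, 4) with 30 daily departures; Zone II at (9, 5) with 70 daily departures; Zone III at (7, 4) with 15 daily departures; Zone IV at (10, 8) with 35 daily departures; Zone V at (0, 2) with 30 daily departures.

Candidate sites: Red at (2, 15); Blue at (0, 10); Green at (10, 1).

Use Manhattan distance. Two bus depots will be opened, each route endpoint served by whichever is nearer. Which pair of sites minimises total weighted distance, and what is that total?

Evaluate every pair (each demand assigned to the nearer of the two):
  {Blue, Green}: total = 1105
  {Red, Green}: total = 1195
  {Red, Blue}: total = 2405
Best pair: {Blue, Green} with total 1105.

{Blue, Green}, total 1105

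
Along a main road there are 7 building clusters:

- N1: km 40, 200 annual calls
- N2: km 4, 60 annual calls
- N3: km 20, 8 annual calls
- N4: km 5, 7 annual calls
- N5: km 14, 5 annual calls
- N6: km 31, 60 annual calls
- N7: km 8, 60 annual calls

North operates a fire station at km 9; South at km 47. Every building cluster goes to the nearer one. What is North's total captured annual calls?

The indifferent point is the midpoint (9+47)/2 = 28; building clusters left of it (closer to North at 9) go to North, those right go to South.
  N2 at 4 (w=60) → North
  N4 at 5 (w=7) → North
  N7 at 8 (w=60) → North
  N5 at 14 (w=5) → North
  N3 at 20 (w=8) → North
  N6 at 31 (w=60) → South
  N1 at 40 (w=200) → South
North captures 140; South captures 260.

140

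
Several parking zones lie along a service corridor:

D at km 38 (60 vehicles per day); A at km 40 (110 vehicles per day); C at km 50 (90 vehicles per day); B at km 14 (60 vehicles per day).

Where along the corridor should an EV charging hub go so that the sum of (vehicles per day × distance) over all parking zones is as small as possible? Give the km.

For a sum of weighted absolute distances on a line, the optimum is the weighted median (not the mean). Total weight W = 320; half-weight = 160.
Sort by position and accumulate weight:
  km 14 (B, w=60) → cum 60
  km 38 (D, w=60) → cum 120
  km 40 (A, w=110) → cum 230  ≥ 160 → median here
  km 50 (C, w=90) → cum 320
Optimal location: km 40.

x = 40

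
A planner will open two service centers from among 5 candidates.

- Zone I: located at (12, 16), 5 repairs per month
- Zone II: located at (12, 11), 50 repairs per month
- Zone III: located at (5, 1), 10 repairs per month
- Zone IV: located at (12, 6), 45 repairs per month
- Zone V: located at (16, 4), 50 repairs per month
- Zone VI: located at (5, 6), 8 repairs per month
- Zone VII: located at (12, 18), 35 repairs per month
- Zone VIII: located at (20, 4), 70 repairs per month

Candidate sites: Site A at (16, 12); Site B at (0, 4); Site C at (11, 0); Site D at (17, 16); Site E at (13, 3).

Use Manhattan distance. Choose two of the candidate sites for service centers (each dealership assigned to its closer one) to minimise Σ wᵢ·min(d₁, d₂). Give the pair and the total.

Evaluate every pair (each demand assigned to the nearer of the two):
  {Site A, Site E}: total = 1768
  {Site D, Site E}: total = 1848
  {Site B, Site E}: total = 2156
  {Site C, Site E}: total = 2178
  {Site A, Site C}: total = 2361
  {Site A, Site B}: total = 2466
  {Site A, Site D}: total = 2566
  {Site C, Site D}: total = 2611
  {Site B, Site C}: total = 3151
  {Site B, Site D}: total = 3236
Best pair: {Site A, Site E} with total 1768.

{Site A, Site E}, total 1768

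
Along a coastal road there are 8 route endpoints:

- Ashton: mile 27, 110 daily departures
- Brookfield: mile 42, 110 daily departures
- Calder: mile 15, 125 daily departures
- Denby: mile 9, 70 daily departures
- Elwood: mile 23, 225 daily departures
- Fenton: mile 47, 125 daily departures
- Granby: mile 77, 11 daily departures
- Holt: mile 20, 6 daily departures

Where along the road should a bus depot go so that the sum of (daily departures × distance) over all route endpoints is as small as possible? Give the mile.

x = 23

For a sum of weighted absolute distances on a line, the optimum is the weighted median (not the mean). Total weight W = 782; half-weight = 391.
Sort by position and accumulate weight:
  mile 9 (Denby, w=70) → cum 70
  mile 15 (Calder, w=125) → cum 195
  mile 20 (Holt, w=6) → cum 201
  mile 23 (Elwood, w=225) → cum 426  ≥ 391 → median here
  mile 27 (Ashton, w=110) → cum 536
  mile 42 (Brookfield, w=110) → cum 646
  mile 47 (Fenton, w=125) → cum 771
  mile 77 (Granby, w=11) → cum 782
Optimal location: mile 23.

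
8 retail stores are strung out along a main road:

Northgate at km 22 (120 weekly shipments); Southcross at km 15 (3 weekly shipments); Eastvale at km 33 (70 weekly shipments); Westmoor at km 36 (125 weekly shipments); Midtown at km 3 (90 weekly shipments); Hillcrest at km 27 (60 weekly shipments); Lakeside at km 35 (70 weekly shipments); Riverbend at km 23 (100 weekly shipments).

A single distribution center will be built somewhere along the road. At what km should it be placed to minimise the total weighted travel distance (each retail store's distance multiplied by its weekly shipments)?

For a sum of weighted absolute distances on a line, the optimum is the weighted median (not the mean). Total weight W = 638; half-weight = 319.
Sort by position and accumulate weight:
  km 3 (Midtown, w=90) → cum 90
  km 15 (Southcross, w=3) → cum 93
  km 22 (Northgate, w=120) → cum 213
  km 23 (Riverbend, w=100) → cum 313
  km 27 (Hillcrest, w=60) → cum 373  ≥ 319 → median here
  km 33 (Eastvale, w=70) → cum 443
  km 35 (Lakeside, w=70) → cum 513
  km 36 (Westmoor, w=125) → cum 638
Optimal location: km 27.

x = 27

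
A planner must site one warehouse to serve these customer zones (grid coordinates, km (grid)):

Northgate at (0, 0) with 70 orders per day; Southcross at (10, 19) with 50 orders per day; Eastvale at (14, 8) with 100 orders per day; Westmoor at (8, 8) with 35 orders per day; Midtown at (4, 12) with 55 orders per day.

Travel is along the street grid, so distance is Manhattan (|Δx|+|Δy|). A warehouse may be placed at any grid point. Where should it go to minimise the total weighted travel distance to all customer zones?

(8, 8)

Manhattan distance separates: Σwᵢ(|x−xᵢ|+|y−yᵢ|) = Σwᵢ|x−xᵢ| + Σwᵢ|y−yᵢ|, so x and y are optimised independently as 1-D weighted medians.
Total weight W = 310; half = 155.
x-coordinate, sorted with cumulative weight:
  x=0 (Northgate, w=70) cum 70
  x=4 (Midtown, w=55) cum 125
  x=8 (Westmoor, w=35) cum 160  ← median
  x=10 (Southcross, w=50) cum 210
  x=14 (Eastvale, w=100) cum 310
⇒ x* = 8
y-coordinate, sorted with cumulative weight:
  y=0 (Northgate, w=70) cum 70
  y=8 (Eastvale, w=100) cum 170  ← median
  y=8 (Westmoor, w=35) cum 205
  y=12 (Midtown, w=55) cum 260
  y=19 (Southcross, w=50) cum 310
⇒ y* = 8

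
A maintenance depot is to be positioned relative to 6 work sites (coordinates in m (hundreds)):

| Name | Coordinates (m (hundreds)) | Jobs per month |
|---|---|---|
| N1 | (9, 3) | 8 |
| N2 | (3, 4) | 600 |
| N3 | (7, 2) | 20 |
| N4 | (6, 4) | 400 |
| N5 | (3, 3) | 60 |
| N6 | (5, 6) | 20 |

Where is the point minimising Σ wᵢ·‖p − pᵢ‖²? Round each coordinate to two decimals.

(4.23, 3.94)

The minimiser of Σwᵢ‖p−pᵢ‖² is the weighted centroid p* = (Σwᵢpᵢ)/(Σwᵢ).
Σwᵢ = 1108.
Σwᵢxᵢ = 8·9 + 600·3 + 20·7 + 400·6 + 60·3 + 20·5 = 4692.
Σwᵢyᵢ = 8·3 + 600·4 + 20·2 + 400·4 + 60·3 + 20·6 = 4364.
x* = 4692/1108 = 4.23, y* = 4364/1108 = 3.94.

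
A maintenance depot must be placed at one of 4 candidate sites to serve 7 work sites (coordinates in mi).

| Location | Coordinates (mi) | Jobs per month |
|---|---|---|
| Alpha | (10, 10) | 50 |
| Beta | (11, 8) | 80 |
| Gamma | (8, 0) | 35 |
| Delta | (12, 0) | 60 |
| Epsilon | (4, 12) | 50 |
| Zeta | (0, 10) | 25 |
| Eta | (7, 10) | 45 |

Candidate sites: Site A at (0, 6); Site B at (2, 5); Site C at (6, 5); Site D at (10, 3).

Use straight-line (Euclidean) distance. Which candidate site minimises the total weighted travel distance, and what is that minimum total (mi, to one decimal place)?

Total weighted distance at each candidate:
  Site A (0, 6): total = 3411.3
  Site B (2, 5): total = 2991.7
  Site C (6, 5): total = 2232.4
  Site D (10, 3): total = 2289.2
Minimum is at Site C with total 2232.4 mi.

Site C, total 2232.4 mi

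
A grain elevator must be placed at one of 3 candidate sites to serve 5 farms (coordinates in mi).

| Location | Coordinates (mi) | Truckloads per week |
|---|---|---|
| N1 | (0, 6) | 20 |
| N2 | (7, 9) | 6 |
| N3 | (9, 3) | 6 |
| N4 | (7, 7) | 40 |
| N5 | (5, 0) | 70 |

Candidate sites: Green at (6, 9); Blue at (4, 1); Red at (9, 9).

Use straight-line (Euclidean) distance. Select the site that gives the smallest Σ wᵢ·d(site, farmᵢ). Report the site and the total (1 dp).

Blue, total 579.0 mi

Total weighted distance at each candidate:
  Green (6, 9): total = 903.7
  Blue (4, 1): total = 579.0
  Red (9, 9): total = 1040.3
Minimum is at Blue with total 579.0 mi.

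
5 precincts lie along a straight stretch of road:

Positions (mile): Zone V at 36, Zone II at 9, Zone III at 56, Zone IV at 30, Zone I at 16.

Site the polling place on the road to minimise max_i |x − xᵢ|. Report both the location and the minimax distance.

The 1-center on a line is the midpoint of the two extreme points: leftmost at 9, rightmost at 56.
Optimal location = (9 + 56)/2 = 32.5; maximum distance = (56 − 9)/2 = 23.5.

location 32.5, max distance 23.5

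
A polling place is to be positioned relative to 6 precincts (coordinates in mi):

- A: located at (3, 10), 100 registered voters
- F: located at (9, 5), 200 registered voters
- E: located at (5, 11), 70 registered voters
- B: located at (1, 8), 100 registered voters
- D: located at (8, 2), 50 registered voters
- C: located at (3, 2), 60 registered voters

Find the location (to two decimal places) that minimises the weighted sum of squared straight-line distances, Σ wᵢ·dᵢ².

(5.40, 6.53)

The minimiser of Σwᵢ‖p−pᵢ‖² is the weighted centroid p* = (Σwᵢpᵢ)/(Σwᵢ).
Σwᵢ = 580.
Σwᵢxᵢ = 100·3 + 200·9 + 70·5 + 100·1 + 50·8 + 60·3 = 3130.
Σwᵢyᵢ = 100·10 + 200·5 + 70·11 + 100·8 + 50·2 + 60·2 = 3790.
x* = 3130/580 = 5.40, y* = 3790/580 = 6.53.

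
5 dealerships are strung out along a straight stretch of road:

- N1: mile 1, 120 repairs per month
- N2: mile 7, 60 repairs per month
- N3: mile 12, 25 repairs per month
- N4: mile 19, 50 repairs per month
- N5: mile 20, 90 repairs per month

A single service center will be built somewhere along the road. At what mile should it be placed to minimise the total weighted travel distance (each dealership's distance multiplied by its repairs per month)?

For a sum of weighted absolute distances on a line, the optimum is the weighted median (not the mean). Total weight W = 345; half-weight = 172.5.
Sort by position and accumulate weight:
  mile 1 (N1, w=120) → cum 120
  mile 7 (N2, w=60) → cum 180  ≥ 172.5 → median here
  mile 12 (N3, w=25) → cum 205
  mile 19 (N4, w=50) → cum 255
  mile 20 (N5, w=90) → cum 345
Optimal location: mile 7.

x = 7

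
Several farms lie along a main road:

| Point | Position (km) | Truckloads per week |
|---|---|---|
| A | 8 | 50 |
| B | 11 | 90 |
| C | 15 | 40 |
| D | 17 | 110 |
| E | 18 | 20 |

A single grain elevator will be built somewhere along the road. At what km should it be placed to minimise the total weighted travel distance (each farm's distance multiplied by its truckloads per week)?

For a sum of weighted absolute distances on a line, the optimum is the weighted median (not the mean). Total weight W = 310; half-weight = 155.
Sort by position and accumulate weight:
  km 8 (A, w=50) → cum 50
  km 11 (B, w=90) → cum 140
  km 15 (C, w=40) → cum 180  ≥ 155 → median here
  km 17 (D, w=110) → cum 290
  km 18 (E, w=20) → cum 310
Optimal location: km 15.

x = 15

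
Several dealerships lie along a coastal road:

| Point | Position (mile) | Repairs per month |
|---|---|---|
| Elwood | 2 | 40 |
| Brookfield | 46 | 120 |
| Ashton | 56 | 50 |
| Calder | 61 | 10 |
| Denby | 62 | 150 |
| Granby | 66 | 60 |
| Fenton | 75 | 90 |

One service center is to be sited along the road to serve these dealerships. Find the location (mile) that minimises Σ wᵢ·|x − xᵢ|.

x = 62

For a sum of weighted absolute distances on a line, the optimum is the weighted median (not the mean). Total weight W = 520; half-weight = 260.
Sort by position and accumulate weight:
  mile 2 (Elwood, w=40) → cum 40
  mile 46 (Brookfield, w=120) → cum 160
  mile 56 (Ashton, w=50) → cum 210
  mile 61 (Calder, w=10) → cum 220
  mile 62 (Denby, w=150) → cum 370  ≥ 260 → median here
  mile 66 (Granby, w=60) → cum 430
  mile 75 (Fenton, w=90) → cum 520
Optimal location: mile 62.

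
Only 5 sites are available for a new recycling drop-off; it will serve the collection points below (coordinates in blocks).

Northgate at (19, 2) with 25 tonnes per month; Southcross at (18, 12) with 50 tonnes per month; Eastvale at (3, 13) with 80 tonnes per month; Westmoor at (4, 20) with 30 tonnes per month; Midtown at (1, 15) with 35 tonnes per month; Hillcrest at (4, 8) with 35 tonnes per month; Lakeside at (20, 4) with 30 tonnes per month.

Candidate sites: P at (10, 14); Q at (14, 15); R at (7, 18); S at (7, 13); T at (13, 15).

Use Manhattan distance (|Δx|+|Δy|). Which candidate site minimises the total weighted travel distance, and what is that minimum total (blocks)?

S, total 3015 blocks

Total weighted distance at each candidate:
  P (10, 14): total = 3395
  Q (14, 15): total = 3850
  R (7, 18): total = 4000
  S (7, 13): total = 3015
  T (13, 15): total = 3775
Minimum is at S with total 3015 blocks.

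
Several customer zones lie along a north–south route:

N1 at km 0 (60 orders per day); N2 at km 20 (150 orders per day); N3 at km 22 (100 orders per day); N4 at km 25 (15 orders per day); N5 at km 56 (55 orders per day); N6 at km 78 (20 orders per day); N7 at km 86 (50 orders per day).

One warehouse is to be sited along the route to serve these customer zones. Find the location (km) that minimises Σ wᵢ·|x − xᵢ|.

For a sum of weighted absolute distances on a line, the optimum is the weighted median (not the mean). Total weight W = 450; half-weight = 225.
Sort by position and accumulate weight:
  km 0 (N1, w=60) → cum 60
  km 20 (N2, w=150) → cum 210
  km 22 (N3, w=100) → cum 310  ≥ 225 → median here
  km 25 (N4, w=15) → cum 325
  km 56 (N5, w=55) → cum 380
  km 78 (N6, w=20) → cum 400
  km 86 (N7, w=50) → cum 450
Optimal location: km 22.

x = 22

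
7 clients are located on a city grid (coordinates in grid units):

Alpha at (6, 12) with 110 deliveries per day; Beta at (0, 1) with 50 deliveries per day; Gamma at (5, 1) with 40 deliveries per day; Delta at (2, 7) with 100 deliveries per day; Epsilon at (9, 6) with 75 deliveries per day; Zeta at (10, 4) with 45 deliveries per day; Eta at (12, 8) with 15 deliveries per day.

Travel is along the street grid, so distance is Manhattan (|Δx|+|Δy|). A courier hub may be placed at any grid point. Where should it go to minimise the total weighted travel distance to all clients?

Manhattan distance separates: Σwᵢ(|x−xᵢ|+|y−yᵢ|) = Σwᵢ|x−xᵢ| + Σwᵢ|y−yᵢ|, so x and y are optimised independently as 1-D weighted medians.
Total weight W = 435; half = 217.5.
x-coordinate, sorted with cumulative weight:
  x=0 (Beta, w=50) cum 50
  x=2 (Delta, w=100) cum 150
  x=5 (Gamma, w=40) cum 190
  x=6 (Alpha, w=110) cum 300  ← median
  x=9 (Epsilon, w=75) cum 375
  x=10 (Zeta, w=45) cum 420
  x=12 (Eta, w=15) cum 435
⇒ x* = 6
y-coordinate, sorted with cumulative weight:
  y=1 (Beta, w=50) cum 50
  y=1 (Gamma, w=40) cum 90
  y=4 (Zeta, w=45) cum 135
  y=6 (Epsilon, w=75) cum 210
  y=7 (Delta, w=100) cum 310  ← median
  y=8 (Eta, w=15) cum 325
  y=12 (Alpha, w=110) cum 435
⇒ y* = 7

(6, 7)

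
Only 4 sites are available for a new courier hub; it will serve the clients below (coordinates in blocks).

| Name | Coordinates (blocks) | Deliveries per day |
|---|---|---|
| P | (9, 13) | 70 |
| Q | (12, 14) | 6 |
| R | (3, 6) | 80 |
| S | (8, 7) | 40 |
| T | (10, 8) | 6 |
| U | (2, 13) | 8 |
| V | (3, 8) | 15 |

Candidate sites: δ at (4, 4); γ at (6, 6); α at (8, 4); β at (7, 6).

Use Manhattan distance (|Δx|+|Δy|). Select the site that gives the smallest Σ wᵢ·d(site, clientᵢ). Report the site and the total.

Total weighted distance at each candidate:
  δ (4, 4): total = 1831
  γ (6, 6): total = 1343
  α (8, 4): total = 1755
  β (7, 6): total = 1324
Minimum is at β with total 1324 blocks.

β, total 1324 blocks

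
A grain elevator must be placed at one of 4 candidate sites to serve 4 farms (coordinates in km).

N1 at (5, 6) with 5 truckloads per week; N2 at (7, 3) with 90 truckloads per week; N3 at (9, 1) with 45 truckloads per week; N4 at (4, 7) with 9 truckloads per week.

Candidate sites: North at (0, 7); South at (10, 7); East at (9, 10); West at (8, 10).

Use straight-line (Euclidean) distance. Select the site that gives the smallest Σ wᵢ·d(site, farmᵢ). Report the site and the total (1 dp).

South, total 803.2 km

Total weighted distance at each candidate:
  North (0, 7): total = 1273.8
  South (10, 7): total = 803.2
  East (9, 10): total = 1141.0
  West (8, 10): total = 1113.9
Minimum is at South with total 803.2 km.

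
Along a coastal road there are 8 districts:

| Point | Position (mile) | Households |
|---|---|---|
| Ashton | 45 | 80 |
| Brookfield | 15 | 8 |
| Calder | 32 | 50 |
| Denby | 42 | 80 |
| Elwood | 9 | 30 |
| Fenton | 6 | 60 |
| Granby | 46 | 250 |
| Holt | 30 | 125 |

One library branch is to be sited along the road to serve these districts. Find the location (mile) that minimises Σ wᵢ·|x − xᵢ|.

For a sum of weighted absolute distances on a line, the optimum is the weighted median (not the mean). Total weight W = 683; half-weight = 341.5.
Sort by position and accumulate weight:
  mile 6 (Fenton, w=60) → cum 60
  mile 9 (Elwood, w=30) → cum 90
  mile 15 (Brookfield, w=8) → cum 98
  mile 30 (Holt, w=125) → cum 223
  mile 32 (Calder, w=50) → cum 273
  mile 42 (Denby, w=80) → cum 353  ≥ 341.5 → median here
  mile 45 (Ashton, w=80) → cum 433
  mile 46 (Granby, w=250) → cum 683
Optimal location: mile 42.

x = 42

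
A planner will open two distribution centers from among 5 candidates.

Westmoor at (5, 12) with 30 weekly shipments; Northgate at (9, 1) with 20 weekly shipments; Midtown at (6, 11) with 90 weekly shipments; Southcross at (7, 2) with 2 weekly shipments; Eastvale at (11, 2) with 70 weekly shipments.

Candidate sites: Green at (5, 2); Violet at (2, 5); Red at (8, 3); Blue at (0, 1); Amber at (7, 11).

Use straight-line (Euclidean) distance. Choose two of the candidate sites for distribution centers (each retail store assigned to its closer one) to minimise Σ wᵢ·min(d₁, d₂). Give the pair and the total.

{Red, Amber}, total 426.0

Evaluate every pair (each demand assigned to the nearer of the two):
  {Red, Amber}: total = 426.0
  {Green, Amber}: total = 663.5
  {Violet, Amber}: total = 994.1
  {Blue, Amber}: total = 1040.6
  {Violet, Red}: total = 1146.4
  {Green, Red}: total = 1295.7
  {Red, Blue}: total = 1295.7
  {Green, Violet}: total = 1383.9
  {Green, Blue}: total = 1621.4
  {Violet, Blue}: total = 1714.5
Best pair: {Red, Amber} with total 426.0.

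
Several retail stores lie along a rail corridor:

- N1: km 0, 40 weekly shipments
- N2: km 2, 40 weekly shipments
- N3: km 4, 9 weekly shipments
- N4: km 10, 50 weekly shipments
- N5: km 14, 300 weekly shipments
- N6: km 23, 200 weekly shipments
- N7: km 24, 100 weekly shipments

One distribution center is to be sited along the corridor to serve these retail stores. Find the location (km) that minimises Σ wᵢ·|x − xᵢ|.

For a sum of weighted absolute distances on a line, the optimum is the weighted median (not the mean). Total weight W = 739; half-weight = 369.5.
Sort by position and accumulate weight:
  km 0 (N1, w=40) → cum 40
  km 2 (N2, w=40) → cum 80
  km 4 (N3, w=9) → cum 89
  km 10 (N4, w=50) → cum 139
  km 14 (N5, w=300) → cum 439  ≥ 369.5 → median here
  km 23 (N6, w=200) → cum 639
  km 24 (N7, w=100) → cum 739
Optimal location: km 14.

x = 14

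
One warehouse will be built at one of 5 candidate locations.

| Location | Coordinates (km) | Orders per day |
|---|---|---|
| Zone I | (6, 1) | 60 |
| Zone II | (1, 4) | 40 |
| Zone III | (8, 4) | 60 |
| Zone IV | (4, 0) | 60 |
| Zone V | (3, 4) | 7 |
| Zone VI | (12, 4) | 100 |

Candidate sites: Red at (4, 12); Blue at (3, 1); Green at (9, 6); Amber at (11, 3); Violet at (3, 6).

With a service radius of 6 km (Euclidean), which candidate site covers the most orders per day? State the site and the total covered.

Blue, covering 227

Coverage radius r = 6 km; a point is covered iff (Δx)²+(Δy)² ≤ 6² = 36.
  Red (4, 12): covers {none} → 0
  Blue (3, 1): covers {Zone I, Zone II, Zone III, Zone IV, Zone V} → 227
  Green (9, 6): covers {Zone I, Zone III, Zone VI} → 220
  Amber (11, 3): covers {Zone I, Zone III, Zone VI} → 220
  Violet (3, 6): covers {Zone I, Zone II, Zone III, Zone V} → 167
Maximum coverage at Blue: 227 orders per day.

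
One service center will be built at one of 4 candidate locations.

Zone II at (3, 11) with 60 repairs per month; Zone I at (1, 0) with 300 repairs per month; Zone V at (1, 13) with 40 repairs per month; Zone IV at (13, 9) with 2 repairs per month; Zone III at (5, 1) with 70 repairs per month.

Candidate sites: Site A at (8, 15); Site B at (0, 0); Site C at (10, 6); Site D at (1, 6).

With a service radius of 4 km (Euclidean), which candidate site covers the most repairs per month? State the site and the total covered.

Coverage radius r = 4 km; a point is covered iff (Δx)²+(Δy)² ≤ 4² = 16.
  Site A (8, 15): covers {none} → 0
  Site B (0, 0): covers {Zone I} → 300
  Site C (10, 6): covers {none} → 0
  Site D (1, 6): covers {none} → 0
Maximum coverage at Site B: 300 repairs per month.

Site B, covering 300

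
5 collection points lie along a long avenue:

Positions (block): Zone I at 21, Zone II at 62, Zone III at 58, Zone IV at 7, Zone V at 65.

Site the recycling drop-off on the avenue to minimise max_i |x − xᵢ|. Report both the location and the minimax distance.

location 36, max distance 29

The 1-center on a line is the midpoint of the two extreme points: leftmost at 7, rightmost at 65.
Optimal location = (7 + 65)/2 = 36; maximum distance = (65 − 7)/2 = 29.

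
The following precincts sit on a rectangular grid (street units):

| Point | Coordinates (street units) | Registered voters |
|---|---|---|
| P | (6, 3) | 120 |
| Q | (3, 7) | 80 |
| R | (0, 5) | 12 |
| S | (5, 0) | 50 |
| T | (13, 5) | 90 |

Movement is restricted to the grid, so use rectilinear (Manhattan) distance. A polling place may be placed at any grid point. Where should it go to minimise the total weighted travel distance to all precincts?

(6, 5)

Manhattan distance separates: Σwᵢ(|x−xᵢ|+|y−yᵢ|) = Σwᵢ|x−xᵢ| + Σwᵢ|y−yᵢ|, so x and y are optimised independently as 1-D weighted medians.
Total weight W = 352; half = 176.
x-coordinate, sorted with cumulative weight:
  x=0 (R, w=12) cum 12
  x=3 (Q, w=80) cum 92
  x=5 (S, w=50) cum 142
  x=6 (P, w=120) cum 262  ← median
  x=13 (T, w=90) cum 352
⇒ x* = 6
y-coordinate, sorted with cumulative weight:
  y=0 (S, w=50) cum 50
  y=3 (P, w=120) cum 170
  y=5 (R, w=12) cum 182  ← median
  y=5 (T, w=90) cum 272
  y=7 (Q, w=80) cum 352
⇒ y* = 5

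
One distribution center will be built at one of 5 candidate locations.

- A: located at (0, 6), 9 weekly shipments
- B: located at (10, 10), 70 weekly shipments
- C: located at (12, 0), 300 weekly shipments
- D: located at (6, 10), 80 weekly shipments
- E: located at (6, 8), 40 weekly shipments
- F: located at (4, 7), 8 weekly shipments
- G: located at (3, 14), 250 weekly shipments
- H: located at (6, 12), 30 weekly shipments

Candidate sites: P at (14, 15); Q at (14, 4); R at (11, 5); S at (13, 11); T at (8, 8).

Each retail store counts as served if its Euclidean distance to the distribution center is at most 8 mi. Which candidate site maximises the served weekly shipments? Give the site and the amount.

R, covering 498

Coverage radius r = 8 mi; a point is covered iff (Δx)²+(Δy)² ≤ 8² = 64.
  P (14, 15): covers {B} → 70
  Q (14, 4): covers {B, C} → 370
  R (11, 5): covers {B, C, D, E, F} → 498
  S (13, 11): covers {B, D, E, H} → 220
  T (8, 8): covers {B, D, E, F, G, H} → 478
Maximum coverage at R: 498 weekly shipments.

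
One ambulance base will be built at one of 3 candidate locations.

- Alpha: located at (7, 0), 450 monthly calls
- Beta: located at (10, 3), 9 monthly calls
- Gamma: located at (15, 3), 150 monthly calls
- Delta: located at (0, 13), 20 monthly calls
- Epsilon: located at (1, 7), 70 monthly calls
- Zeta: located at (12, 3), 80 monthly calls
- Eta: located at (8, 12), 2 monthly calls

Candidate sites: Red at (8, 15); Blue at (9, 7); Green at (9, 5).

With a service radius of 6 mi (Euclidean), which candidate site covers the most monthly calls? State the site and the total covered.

Coverage radius r = 6 mi; a point is covered iff (Δx)²+(Δy)² ≤ 6² = 36.
  Red (8, 15): covers {Eta} → 2
  Blue (9, 7): covers {Beta, Zeta, Eta} → 91
  Green (9, 5): covers {Alpha, Beta, Zeta} → 539
Maximum coverage at Green: 539 monthly calls.

Green, covering 539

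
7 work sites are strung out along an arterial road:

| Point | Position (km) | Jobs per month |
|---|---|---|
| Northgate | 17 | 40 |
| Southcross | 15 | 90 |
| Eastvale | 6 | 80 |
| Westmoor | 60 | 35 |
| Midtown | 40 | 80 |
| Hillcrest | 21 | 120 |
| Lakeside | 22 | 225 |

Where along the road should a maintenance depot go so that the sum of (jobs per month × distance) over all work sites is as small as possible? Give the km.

x = 22

For a sum of weighted absolute distances on a line, the optimum is the weighted median (not the mean). Total weight W = 670; half-weight = 335.
Sort by position and accumulate weight:
  km 6 (Eastvale, w=80) → cum 80
  km 15 (Southcross, w=90) → cum 170
  km 17 (Northgate, w=40) → cum 210
  km 21 (Hillcrest, w=120) → cum 330
  km 22 (Lakeside, w=225) → cum 555  ≥ 335 → median here
  km 40 (Midtown, w=80) → cum 635
  km 60 (Westmoor, w=35) → cum 670
Optimal location: km 22.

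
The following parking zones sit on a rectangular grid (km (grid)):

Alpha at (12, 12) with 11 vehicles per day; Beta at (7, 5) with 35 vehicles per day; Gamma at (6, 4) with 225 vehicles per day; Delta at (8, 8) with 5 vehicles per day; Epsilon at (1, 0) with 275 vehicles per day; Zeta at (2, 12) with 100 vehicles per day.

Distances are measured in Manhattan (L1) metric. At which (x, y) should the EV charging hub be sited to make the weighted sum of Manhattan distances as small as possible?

(2, 4)

Manhattan distance separates: Σwᵢ(|x−xᵢ|+|y−yᵢ|) = Σwᵢ|x−xᵢ| + Σwᵢ|y−yᵢ|, so x and y are optimised independently as 1-D weighted medians.
Total weight W = 651; half = 325.5.
x-coordinate, sorted with cumulative weight:
  x=1 (Epsilon, w=275) cum 275
  x=2 (Zeta, w=100) cum 375  ← median
  x=6 (Gamma, w=225) cum 600
  x=7 (Beta, w=35) cum 635
  x=8 (Delta, w=5) cum 640
  x=12 (Alpha, w=11) cum 651
⇒ x* = 2
y-coordinate, sorted with cumulative weight:
  y=0 (Epsilon, w=275) cum 275
  y=4 (Gamma, w=225) cum 500  ← median
  y=5 (Beta, w=35) cum 535
  y=8 (Delta, w=5) cum 540
  y=12 (Alpha, w=11) cum 551
  y=12 (Zeta, w=100) cum 651
⇒ y* = 4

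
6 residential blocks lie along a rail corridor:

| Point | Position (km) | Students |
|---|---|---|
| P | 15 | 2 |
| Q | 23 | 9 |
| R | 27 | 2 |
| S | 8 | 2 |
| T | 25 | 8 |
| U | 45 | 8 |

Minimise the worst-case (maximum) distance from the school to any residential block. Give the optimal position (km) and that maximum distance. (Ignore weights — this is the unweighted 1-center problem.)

The 1-center on a line is the midpoint of the two extreme points: leftmost at 8, rightmost at 45.
Optimal location = (8 + 45)/2 = 26.5; maximum distance = (45 − 8)/2 = 18.5.

location 26.5, max distance 18.5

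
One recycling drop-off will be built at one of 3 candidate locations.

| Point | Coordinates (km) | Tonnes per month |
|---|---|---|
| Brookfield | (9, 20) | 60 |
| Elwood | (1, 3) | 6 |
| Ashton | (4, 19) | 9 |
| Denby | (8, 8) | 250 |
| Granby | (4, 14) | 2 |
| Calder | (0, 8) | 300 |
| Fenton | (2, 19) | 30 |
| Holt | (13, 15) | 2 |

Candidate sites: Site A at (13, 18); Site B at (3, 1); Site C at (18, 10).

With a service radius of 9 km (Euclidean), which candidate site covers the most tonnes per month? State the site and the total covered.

Site B, covering 556

Coverage radius r = 9 km; a point is covered iff (Δx)²+(Δy)² ≤ 9² = 81.
  Site A (13, 18): covers {Brookfield, Holt} → 62
  Site B (3, 1): covers {Elwood, Denby, Calder} → 556
  Site C (18, 10): covers {Holt} → 2
Maximum coverage at Site B: 556 tonnes per month.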